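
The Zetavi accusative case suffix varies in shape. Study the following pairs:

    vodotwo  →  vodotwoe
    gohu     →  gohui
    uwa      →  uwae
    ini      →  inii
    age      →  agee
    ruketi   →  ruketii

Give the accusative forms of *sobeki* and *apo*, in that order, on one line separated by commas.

sobekii, apoe

The suffix is conditioned by the last vowel: -i when the last vowel of the stem is a high vowel (*gohu*, *ini*, *ruketi*); -e when the last vowel of the stem is a non-high vowel (*vodotwo*, *uwa*, *age*).
The last vowel of *sobeki* is /i/, which is a high vowel, so the suffix is -i, giving *sobekii*.
*apo*: last vowel = /o/, a non-high vowel → -e → *apoe*.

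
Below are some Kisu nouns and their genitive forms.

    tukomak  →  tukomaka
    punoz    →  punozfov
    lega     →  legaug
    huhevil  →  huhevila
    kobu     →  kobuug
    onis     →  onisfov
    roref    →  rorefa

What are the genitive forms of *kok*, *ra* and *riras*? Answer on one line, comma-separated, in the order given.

The pattern is sibilance of the final sound: -fov when the stem ends in a sibilant (*punoz*, *onis*); -a when the stem ends in a non-sibilant consonant (*tukomak*, *huhevil*, *roref*); -ug when the stem ends in a vowel (*lega*, *kobu*).
Since the final sound of *kok* is /k/ (a non-sibilant consonant), it takes -a, giving *koka*.
*ra* — final sound /a/ (a vowel) → -ug → *raug*.
Since the final sound of *riras* is /s/ (a sibilant), it takes -fov, giving *rirasfov*.

koka, raug, rirasfov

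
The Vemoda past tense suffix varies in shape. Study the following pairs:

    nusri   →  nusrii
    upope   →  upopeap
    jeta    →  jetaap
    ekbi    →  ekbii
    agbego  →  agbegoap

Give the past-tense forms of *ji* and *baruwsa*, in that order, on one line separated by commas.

jii, baruwsaap

The suffix is conditioned by the last vowel: -i when the last vowel of the stem is a high vowel (*nusri*, *ekbi*); -ap when the last vowel of the stem is a non-high vowel (*upope*, *jeta*, *agbego*).
*ji* — last vowel /i/ (a high vowel) → -i → *jii*.
The last vowel of *baruwsa* is /a/, which is a non-high vowel, so the suffix is -ap, giving *baruwsaap*.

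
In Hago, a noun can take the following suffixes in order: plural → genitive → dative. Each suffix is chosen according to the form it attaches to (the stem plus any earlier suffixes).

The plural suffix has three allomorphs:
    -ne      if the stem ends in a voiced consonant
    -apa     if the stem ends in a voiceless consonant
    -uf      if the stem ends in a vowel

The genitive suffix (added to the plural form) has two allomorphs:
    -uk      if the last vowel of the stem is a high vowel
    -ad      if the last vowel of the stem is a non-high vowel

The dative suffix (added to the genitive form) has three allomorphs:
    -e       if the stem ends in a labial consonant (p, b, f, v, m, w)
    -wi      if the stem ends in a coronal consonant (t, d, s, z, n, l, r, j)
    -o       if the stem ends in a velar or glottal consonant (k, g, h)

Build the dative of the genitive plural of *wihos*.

wihosapaadwi

The final sound of *wihos* is /s/, which is a voiceless consonant, so the plural suffix is -apa, giving *wihosapa*.
The plural form *wihosapa* — last vowel /a/ (a non-high vowel) → -ad → *wihosapaad*.
The genitive form *wihosapaad*: final consonant = /d/, coronal → -wi → *wihosapaadwi*.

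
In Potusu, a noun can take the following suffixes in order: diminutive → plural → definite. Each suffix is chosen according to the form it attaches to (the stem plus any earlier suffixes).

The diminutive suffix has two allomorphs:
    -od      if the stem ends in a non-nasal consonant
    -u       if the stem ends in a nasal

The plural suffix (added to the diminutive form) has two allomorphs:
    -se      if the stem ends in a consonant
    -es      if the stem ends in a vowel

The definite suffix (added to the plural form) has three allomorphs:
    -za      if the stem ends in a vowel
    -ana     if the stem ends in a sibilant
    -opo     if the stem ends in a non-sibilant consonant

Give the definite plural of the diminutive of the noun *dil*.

dilodseza

The final consonant of *dil* is /l/, which is non-nasal, so the diminutive suffix is -od, giving *dilod*.
Since the final sound of the diminutive form *dilod* is /d/ (a consonant), it takes -se, giving *dilodse*.
The plural form *dilodse* — final sound /e/ (a vowel) → -za → *dilodseza*.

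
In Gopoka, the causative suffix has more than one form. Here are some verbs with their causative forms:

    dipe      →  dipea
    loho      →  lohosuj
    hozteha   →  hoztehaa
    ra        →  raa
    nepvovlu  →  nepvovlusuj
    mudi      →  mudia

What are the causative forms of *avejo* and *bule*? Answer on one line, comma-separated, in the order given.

avejosuj, bulea

Looking at the last vowel of each stem: -suj when the last vowel of the stem is a rounded vowel (*loho*, *nepvovlu*); -a when the last vowel of the stem is an unrounded vowel (*dipe*, *hozteha*, *ra*, *mudi*).
*avejo* — last vowel /o/ (a rounded vowel) → -suj → *avejosuj*.
*bule*: last vowel = /e/, an unrounded vowel → -a → *bulea*.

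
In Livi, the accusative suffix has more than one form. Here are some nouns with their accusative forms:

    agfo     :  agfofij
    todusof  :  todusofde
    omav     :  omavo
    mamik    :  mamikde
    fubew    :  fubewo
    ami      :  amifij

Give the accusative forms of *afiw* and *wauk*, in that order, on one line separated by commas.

The alternation tracks the final sound of the stem — -de when the stem ends in a voiceless consonant (*todusof*, *mamik*); -o when the stem ends in a voiced consonant (*omav*, *fubew*); -fij when the stem ends in a vowel (*agfo*, *ami*).
The final sound of *afiw* is /w/, which is a voiced consonant, so the suffix is -o, giving *afiwo*.
The final sound of *wauk* is /k/, which is a voiceless consonant, so the suffix is -de, giving *waukde*.

afiwo, waukde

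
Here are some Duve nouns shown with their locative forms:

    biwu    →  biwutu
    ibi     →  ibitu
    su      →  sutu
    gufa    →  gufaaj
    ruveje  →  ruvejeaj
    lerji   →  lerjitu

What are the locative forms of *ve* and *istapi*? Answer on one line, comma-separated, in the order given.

veaj, istapitu

The alternation tracks the last vowel of the stem — -tu when the last vowel of the stem is a high vowel (*biwu*, *ibi*, *su*, *lerji*); -aj when the last vowel of the stem is a non-high vowel (*gufa*, *ruveje*).
Since the last vowel of *ve* is /e/ (a non-high vowel), it takes -aj, giving *veaj*.
The last vowel of *istapi* is /i/, which is a high vowel, so the suffix is -tu, giving *istapitu*.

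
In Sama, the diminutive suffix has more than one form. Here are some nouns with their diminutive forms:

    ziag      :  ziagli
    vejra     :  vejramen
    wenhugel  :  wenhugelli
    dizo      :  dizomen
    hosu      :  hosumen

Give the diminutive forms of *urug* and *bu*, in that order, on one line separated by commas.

The suffix is conditioned by the final sound: -li when the stem ends in a consonant (*ziag*, *wenhugel*); -men when the stem ends in a vowel (*vejra*, *dizo*, *hosu*).
*urug*: final sound = /g/, a consonant → -li → *urugli*.
*bu* — final sound /u/ (a vowel) → -men → *bumen*.

urugli, bumen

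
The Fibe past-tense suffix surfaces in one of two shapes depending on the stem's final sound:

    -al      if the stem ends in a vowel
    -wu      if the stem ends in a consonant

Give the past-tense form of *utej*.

The final sound of *utej* is /j/, which is a consonant, so the suffix is -wu, giving *utejwu*.

utejwu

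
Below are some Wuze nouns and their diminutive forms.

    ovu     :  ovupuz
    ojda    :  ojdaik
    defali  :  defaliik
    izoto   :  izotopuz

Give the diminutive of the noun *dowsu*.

dowsupuz

The alternation tracks the last vowel of the stem — -puz when the last vowel of the stem is a rounded vowel (*ovu*, *izoto*); -ik when the last vowel of the stem is an unrounded vowel (*ojda*, *defali*).
Since the last vowel of *dowsu* is /u/ (a rounded vowel), it takes -puz, giving *dowsupuz*.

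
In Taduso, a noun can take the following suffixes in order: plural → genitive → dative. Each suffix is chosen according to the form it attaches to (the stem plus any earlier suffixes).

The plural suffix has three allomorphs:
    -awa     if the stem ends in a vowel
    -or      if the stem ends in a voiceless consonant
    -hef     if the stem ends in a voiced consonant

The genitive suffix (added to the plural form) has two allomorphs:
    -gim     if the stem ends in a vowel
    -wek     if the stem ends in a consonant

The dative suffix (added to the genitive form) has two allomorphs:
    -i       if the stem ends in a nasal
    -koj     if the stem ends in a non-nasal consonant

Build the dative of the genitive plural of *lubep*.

lubeporwekkoj

The final sound of *lubep* is /p/, which is a voiceless consonant, so the plural suffix is -or, giving *lubepor*.
Since the final sound of the plural form *lubepor* is /r/ (a consonant), it takes -wek, giving *lubeporwek*.
The final consonant of the genitive form *lubeporwek* is /k/, which is non-nasal, so the dative suffix is -koj, giving *lubeporwekkoj*.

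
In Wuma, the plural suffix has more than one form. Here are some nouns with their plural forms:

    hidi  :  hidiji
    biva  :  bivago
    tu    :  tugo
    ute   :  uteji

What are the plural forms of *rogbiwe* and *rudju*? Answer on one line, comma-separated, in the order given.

rogbiweji, rudjugo

The suffix is conditioned by the last vowel: -ji when the last vowel of the stem is a front vowel (*hidi*, *ute*); -go when the last vowel of the stem is a back vowel (*biva*, *tu*).
*rogbiwe*: last vowel = /e/, a front vowel → -ji → *rogbiweji*.
The last vowel of *rudju* is /u/, which is a back vowel, so the suffix is -go, giving *rudjugo*.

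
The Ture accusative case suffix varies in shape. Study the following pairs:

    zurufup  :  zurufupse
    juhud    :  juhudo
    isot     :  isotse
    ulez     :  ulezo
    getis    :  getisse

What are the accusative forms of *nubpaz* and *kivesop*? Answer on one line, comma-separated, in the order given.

nubpazo, kivesopse

The alternation tracks the final consonant of the stem — -se when the stem ends in a voiceless consonant (*zurufup*, *isot*, *getis*); -o when the stem ends in a voiced consonant (*juhud*, *ulez*).
*nubpaz*: final consonant = /z/, voiced → -o → *nubpazo*.
*kivesop* — final consonant /p/ (voiceless) → -se → *kivesopse*.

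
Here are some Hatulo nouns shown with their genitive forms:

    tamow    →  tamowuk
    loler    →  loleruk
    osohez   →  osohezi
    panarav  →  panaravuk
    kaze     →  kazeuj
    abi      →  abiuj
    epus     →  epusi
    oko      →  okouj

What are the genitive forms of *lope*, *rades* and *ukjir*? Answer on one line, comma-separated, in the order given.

lopeuj, radesi, ukjiruk

The suffix is conditioned by the final sound: -i when the stem ends in a sibilant (*osohez*, *epus*); -uk when the stem ends in a non-sibilant consonant (*tamow*, *loler*, *panarav*); -uj when the stem ends in a vowel (*kaze*, *abi*, *oko*).
Since the final sound of *lope* is /e/ (a vowel), it takes -uj, giving *lopeuj*.
*rades* — final sound /s/ (a sibilant) → -i → *radesi*.
*ukjir* — final sound /r/ (a non-sibilant consonant) → -uk → *ukjiruk*.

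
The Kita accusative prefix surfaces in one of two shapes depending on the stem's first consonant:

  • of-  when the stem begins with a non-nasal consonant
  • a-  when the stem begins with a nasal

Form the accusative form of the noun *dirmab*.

The first consonant of *dirmab* is /d/, which is non-nasal, so the prefix is of-, giving *ofdirmab*.

ofdirmab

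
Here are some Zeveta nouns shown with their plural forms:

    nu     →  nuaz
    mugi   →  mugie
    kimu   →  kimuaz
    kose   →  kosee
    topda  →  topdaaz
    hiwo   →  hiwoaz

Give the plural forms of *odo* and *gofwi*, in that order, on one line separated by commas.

Looking at the last vowel of each stem: -e when the last vowel of the stem is a front vowel (*mugi*, *kose*); -az when the last vowel of the stem is a back vowel (*nu*, *kimu*, *topda*, *hiwo*).
The last vowel of *odo* is /o/, which is a back vowel, so the suffix is -az, giving *odoaz*.
The last vowel of *gofwi* is /i/, which is a front vowel, so the suffix is -e, giving *gofwie*.

odoaz, gofwie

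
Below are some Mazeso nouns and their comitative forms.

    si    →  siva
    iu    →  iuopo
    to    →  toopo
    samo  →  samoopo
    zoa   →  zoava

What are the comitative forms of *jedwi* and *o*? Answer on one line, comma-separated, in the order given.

Looking at the last vowel of each stem: -opo when the last vowel of the stem is a rounded vowel (*iu*, *to*, *samo*); -va when the last vowel of the stem is an unrounded vowel (*si*, *zoa*).
Since the last vowel of *jedwi* is /i/ (an unrounded vowel), it takes -va, giving *jedwiva*.
Since the last vowel of *o* is /o/ (a rounded vowel), it takes -opo, giving *oopo*.

jedwiva, oopo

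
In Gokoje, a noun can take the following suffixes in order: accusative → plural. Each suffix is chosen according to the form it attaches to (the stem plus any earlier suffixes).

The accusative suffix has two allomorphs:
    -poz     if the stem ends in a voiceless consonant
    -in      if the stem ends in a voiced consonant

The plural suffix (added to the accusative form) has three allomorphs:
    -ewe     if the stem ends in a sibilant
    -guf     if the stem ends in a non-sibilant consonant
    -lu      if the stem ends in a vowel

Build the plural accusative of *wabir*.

wabiringuf

*wabir*: final consonant = /r/, voiced → -in → *wabirin*.
The final sound of the accusative form *wabirin* is /n/, which is a non-sibilant consonant, so the plural suffix is -guf, giving *wabiringuf*.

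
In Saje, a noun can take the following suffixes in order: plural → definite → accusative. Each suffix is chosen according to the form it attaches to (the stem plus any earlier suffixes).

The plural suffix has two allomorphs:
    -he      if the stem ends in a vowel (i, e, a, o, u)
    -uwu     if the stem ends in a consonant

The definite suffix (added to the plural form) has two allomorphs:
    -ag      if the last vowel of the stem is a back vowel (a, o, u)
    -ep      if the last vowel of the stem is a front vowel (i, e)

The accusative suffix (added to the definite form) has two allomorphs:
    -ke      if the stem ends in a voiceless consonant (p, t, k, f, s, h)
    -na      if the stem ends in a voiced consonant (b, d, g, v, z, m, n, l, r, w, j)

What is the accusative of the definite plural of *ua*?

The final sound of *ua* is /a/, which is a vowel, so the plural suffix is -he, giving *uahe*.
The plural form *uahe*: last vowel = /e/, a front vowel → -ep → *uaheep*.
Since the final consonant of the definite form *uaheep* is /p/ (voiceless), it takes -ke, giving *uaheepke*.

uaheepke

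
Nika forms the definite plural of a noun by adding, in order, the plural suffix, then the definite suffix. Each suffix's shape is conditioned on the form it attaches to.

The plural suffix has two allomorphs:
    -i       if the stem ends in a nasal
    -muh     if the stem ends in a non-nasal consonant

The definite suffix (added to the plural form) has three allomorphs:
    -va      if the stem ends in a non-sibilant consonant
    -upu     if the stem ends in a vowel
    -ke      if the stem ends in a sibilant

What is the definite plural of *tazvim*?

tazvimiupu

*tazvim*: final consonant = /m/, a nasal → -i → *tazvimi*.
Since the final sound of the plural form *tazvimi* is /i/ (a vowel), it takes -upu, giving *tazvimiupu*.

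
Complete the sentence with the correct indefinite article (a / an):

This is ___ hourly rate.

The indefinite article is chosen by the initial *sound* of the following word, not its spelling.
*hourly* begins with the sound /aʊ/ (silent h) — a vowel sound.
So the article is *an*: This is an hourly rate.

an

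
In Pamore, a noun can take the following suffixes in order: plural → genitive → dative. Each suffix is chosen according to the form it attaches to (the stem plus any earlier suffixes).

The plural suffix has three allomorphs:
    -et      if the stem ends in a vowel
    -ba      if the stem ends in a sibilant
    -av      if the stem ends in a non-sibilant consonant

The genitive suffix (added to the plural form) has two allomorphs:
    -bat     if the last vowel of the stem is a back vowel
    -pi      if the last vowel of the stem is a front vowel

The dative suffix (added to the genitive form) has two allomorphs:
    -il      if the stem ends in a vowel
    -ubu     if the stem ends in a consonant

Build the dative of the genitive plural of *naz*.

nazbabatubu

The final sound of *naz* is /z/, which is a sibilant, so the plural suffix is -ba, giving *nazba*.
The plural form *nazba* — last vowel /a/ (a back vowel) → -bat → *nazbabat*.
Since the final sound of the genitive form *nazbabat* is /t/ (a consonant), it takes -ubu, giving *nazbabatubu*.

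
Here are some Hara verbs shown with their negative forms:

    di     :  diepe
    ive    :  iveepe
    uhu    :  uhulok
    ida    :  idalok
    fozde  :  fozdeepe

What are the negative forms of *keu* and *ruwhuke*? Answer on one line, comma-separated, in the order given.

The alternation tracks the last vowel of the stem — -epe when the last vowel of the stem is a front vowel (*di*, *ive*, *fozde*); -lok when the last vowel of the stem is a back vowel (*uhu*, *ida*).
*keu* — last vowel /u/ (a back vowel) → -lok → *keulok*.
Since the last vowel of *ruwhuke* is /e/ (a front vowel), it takes -epe, giving *ruwhukeepe*.

keulok, ruwhukeepe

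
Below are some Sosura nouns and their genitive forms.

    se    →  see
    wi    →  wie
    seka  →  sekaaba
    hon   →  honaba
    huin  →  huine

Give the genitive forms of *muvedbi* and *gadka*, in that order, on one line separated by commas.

muvedbie, gadkaaba

Looking at the last vowel of each stem: -e when the last vowel of the stem is a front vowel (*se*, *wi*, *huin*); -aba when the last vowel of the stem is a back vowel (*seka*, *hon*).
The last vowel of *muvedbi* is /i/, which is a front vowel, so the suffix is -e, giving *muvedbie*.
The last vowel of *gadka* is /a/, which is a back vowel, so the suffix is -aba, giving *gadkaaba*.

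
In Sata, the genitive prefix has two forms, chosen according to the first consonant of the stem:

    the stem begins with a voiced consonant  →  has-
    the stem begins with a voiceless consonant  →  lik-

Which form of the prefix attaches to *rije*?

has-

*rije*: first consonant = /r/, voiced → has-.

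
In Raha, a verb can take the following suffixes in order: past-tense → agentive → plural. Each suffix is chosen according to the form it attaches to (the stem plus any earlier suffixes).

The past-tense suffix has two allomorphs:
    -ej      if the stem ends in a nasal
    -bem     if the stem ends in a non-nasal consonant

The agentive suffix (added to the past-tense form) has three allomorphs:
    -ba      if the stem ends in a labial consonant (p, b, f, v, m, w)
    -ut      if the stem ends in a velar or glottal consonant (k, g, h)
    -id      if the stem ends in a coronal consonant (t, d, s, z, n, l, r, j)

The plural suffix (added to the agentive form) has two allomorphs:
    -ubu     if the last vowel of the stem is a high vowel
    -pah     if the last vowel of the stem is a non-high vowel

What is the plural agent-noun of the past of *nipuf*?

Since the final consonant of *nipuf* is /f/ (non-nasal), it takes -bem, giving *nipufbem*.
The past-tense form *nipufbem*: final consonant = /m/, labial → -ba → *nipufbemba*.
The agentive form *nipufbemba* — last vowel /a/ (a non-high vowel) → -pah → *nipufbembapah*.

nipufbembapah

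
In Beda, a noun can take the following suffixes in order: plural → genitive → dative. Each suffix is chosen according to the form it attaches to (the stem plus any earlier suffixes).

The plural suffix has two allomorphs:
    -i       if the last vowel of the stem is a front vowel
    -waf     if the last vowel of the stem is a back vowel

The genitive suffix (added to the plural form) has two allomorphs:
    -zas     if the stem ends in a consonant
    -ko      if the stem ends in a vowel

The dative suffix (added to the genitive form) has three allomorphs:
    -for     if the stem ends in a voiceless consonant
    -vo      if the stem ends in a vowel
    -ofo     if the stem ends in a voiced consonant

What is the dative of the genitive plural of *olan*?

Since the last vowel of *olan* is /a/ (a back vowel), it takes -waf, giving *olanwaf*.
The plural form *olanwaf* — final sound /f/ (a consonant) → -zas → *olanwafzas*.
Since the final sound of the genitive form *olanwafzas* is /s/ (a voiceless consonant), it takes -for, giving *olanwafzasfor*.

olanwafzasfor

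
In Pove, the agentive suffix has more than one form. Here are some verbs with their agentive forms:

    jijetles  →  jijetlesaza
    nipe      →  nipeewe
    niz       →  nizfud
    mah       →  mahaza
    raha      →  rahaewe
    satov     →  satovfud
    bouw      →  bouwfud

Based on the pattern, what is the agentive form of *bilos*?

bilosaza

The suffix is conditioned by the final sound: -aza when the stem ends in a voiceless consonant (*jijetles*, *mah*); -fud when the stem ends in a voiced consonant (*niz*, *satov*, *bouw*); -ewe when the stem ends in a vowel (*nipe*, *raha*).
The final sound of *bilos* is /s/, which is a voiceless consonant, so the suffix is -aza, giving *bilosaza*.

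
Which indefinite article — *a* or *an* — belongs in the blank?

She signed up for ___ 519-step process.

The indefinite article is chosen by the initial *sound* of the following word, not its spelling.
The number *519* is spoken "five hundred …", beginning with /faɪv/ — a consonant sound.
So the article is *a*: She signed up for a 519-step process.

a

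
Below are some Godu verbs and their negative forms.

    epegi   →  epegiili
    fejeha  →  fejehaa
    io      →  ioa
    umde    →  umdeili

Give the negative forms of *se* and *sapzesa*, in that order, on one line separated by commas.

The suffix is conditioned by the last vowel: -ili when the last vowel of the stem is a front vowel (*epegi*, *umde*); -a when the last vowel of the stem is a back vowel (*fejeha*, *io*).
Since the last vowel of *se* is /e/ (a front vowel), it takes -ili, giving *seili*.
*sapzesa*: last vowel = /a/, a back vowel → -a → *sapzesaa*.

seili, sapzesaa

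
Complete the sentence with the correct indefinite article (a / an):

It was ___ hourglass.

an

The indefinite article is chosen by the initial *sound* of the following word, not its spelling.
*hourglass* begins with the sound /aʊ/ (silent h) — a vowel sound.
So the article is *an*: It was an hourglass.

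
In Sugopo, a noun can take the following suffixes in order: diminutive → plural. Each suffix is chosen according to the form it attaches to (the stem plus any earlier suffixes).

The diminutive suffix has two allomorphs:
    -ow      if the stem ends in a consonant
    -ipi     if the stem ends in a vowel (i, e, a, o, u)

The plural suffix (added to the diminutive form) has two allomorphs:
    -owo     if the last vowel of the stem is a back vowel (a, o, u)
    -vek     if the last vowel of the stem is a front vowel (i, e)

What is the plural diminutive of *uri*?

Since the final sound of *uri* is /i/ (a vowel), it takes -ipi, giving *uriipi*.
Since the last vowel of the diminutive form *uriipi* is /i/ (a front vowel), it takes -vek, giving *uriipivek*.

uriipivek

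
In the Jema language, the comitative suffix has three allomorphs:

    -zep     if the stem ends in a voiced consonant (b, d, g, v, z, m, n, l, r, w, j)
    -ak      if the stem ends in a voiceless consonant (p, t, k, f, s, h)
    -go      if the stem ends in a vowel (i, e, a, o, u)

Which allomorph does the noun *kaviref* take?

*kaviref* — final sound /f/ (a voiceless consonant) → -ak.

-ak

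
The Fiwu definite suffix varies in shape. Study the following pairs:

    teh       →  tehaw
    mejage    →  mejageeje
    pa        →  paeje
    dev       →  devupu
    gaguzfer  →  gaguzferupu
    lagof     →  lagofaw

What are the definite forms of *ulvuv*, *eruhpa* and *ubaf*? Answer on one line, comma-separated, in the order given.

The alternation tracks the final sound of the stem — -aw when the stem ends in a voiceless consonant (*teh*, *lagof*); -upu when the stem ends in a voiced consonant (*dev*, *gaguzfer*); -eje when the stem ends in a vowel (*mejage*, *pa*).
Since the final sound of *ulvuv* is /v/ (a voiced consonant), it takes -upu, giving *ulvuvupu*.
*eruhpa* — final sound /a/ (a vowel) → -eje → *eruhpaeje*.
Since the final sound of *ubaf* is /f/ (a voiceless consonant), it takes -aw, giving *ubafaw*.

ulvuvupu, eruhpaeje, ubafaw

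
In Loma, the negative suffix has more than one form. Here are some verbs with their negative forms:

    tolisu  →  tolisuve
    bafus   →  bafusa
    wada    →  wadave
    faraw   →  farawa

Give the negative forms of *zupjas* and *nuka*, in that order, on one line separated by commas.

The suffix is conditioned by the final sound: -a when the stem ends in a consonant (*bafus*, *faraw*); -ve when the stem ends in a vowel (*tolisu*, *wada*).
The final sound of *zupjas* is /s/, which is a consonant, so the suffix is -a, giving *zupjasa*.
Since the final sound of *nuka* is /a/ (a vowel), it takes -ve, giving *nukave*.

zupjasa, nukave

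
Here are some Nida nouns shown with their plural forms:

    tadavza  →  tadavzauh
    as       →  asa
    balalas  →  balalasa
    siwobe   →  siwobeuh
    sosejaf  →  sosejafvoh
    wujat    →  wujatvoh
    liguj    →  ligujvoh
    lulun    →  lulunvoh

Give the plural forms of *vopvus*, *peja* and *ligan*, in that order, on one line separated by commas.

vopvusa, pejauh, liganvoh

The pattern is sibilance of the final sound: -a when the stem ends in a sibilant (*as*, *balalas*); -voh when the stem ends in a non-sibilant consonant (*sosejaf*, *wujat*, *liguj*, *lulun*); -uh when the stem ends in a vowel (*tadavza*, *siwobe*).
*vopvus* — final sound /s/ (a sibilant) → -a → *vopvusa*.
The final sound of *peja* is /a/, which is a vowel, so the suffix is -uh, giving *pejauh*.
*ligan* — final sound /n/ (a non-sibilant consonant) → -voh → *liganvoh*.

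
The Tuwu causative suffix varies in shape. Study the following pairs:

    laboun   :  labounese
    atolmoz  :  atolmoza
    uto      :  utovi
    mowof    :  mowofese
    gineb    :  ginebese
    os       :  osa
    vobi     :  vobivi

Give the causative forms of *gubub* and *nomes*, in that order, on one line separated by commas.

The pattern is sibilance of the final sound: -a when the stem ends in a sibilant (*atolmoz*, *os*); -ese when the stem ends in a non-sibilant consonant (*laboun*, *mowof*, *gineb*); -vi when the stem ends in a vowel (*uto*, *vobi*).
*gubub*: final sound = /b/, a non-sibilant consonant → -ese → *gububese*.
The final sound of *nomes* is /s/, which is a sibilant, so the suffix is -a, giving *nomesa*.

gububese, nomesa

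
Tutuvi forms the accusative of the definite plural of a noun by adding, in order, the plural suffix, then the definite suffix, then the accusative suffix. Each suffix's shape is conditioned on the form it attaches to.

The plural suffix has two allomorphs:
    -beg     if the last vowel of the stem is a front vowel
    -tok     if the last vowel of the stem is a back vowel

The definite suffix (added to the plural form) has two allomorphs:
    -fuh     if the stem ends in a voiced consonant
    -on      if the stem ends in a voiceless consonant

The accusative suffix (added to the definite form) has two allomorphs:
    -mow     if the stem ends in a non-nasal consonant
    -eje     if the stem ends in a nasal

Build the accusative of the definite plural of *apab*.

apabtokoneje

Since the last vowel of *apab* is /a/ (a back vowel), it takes -tok, giving *apabtok*.
The plural form *apabtok*: final consonant = /k/, voiceless → -on → *apabtokon*.
The definite form *apabtokon*: final consonant = /n/, a nasal → -eje → *apabtokoneje*.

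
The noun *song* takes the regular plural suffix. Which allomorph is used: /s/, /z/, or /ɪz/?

The stem *song* ends in a voiced non-sibilant sound.
The plural suffix surfaces as /ɪz/ after sibilants, /s/ after other voiceless consonants, and /z/ after other voiced sounds.
So the plural -s on *song* is pronounced /z/.

/z/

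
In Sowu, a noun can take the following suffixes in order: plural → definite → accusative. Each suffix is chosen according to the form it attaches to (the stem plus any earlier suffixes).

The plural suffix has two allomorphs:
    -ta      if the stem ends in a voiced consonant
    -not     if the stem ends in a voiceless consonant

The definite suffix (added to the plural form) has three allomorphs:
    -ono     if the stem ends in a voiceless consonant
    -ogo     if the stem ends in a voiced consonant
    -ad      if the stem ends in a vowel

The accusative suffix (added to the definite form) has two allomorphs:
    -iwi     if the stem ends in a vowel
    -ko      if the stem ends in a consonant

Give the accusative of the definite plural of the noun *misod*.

misodtaadko

*misod*: final consonant = /d/, voiced → -ta → *misodta*.
The plural form *misodta*: final sound = /a/, a vowel → -ad → *misodtaad*.
The final sound of the definite form *misodtaad* is /d/, which is a consonant, so the accusative suffix is -ko, giving *misodtaadko*.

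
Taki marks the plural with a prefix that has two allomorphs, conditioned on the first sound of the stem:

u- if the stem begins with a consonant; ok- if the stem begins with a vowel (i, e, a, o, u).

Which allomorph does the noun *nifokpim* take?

u-

*nifokpim* — first sound /n/ (a consonant) → u-.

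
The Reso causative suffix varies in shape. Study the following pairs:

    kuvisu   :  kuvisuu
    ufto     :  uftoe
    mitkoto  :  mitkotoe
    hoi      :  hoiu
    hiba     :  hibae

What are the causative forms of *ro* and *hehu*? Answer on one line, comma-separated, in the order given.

The suffix is conditioned by the last vowel: -u when the last vowel of the stem is a high vowel (*kuvisu*, *hoi*); -e when the last vowel of the stem is a non-high vowel (*ufto*, *mitkoto*, *hiba*).
The last vowel of *ro* is /o/, which is a non-high vowel, so the suffix is -e, giving *roe*.
*hehu* — last vowel /u/ (a high vowel) → -u → *hehuu*.

roe, hehuu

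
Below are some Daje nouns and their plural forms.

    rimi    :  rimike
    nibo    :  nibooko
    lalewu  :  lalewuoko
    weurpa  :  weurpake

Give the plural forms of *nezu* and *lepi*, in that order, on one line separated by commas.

nezuoko, lepike

The pattern is rounding harmony: -oko when the last vowel of the stem is a rounded vowel (*nibo*, *lalewu*); -ke when the last vowel of the stem is an unrounded vowel (*rimi*, *weurpa*).
Since the last vowel of *nezu* is /u/ (a rounded vowel), it takes -oko, giving *nezuoko*.
*lepi*: last vowel = /i/, an unrounded vowel → -ke → *lepike*.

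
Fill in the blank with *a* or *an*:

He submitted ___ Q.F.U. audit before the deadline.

The indefinite article is chosen by the initial *sound* of the following word, not its spelling.
The initialism *Q.F.U.* is read letter by letter; the first letter, Q, is pronounced /kjuː/, which begins with a consonant sound.
So the article is *a*: He submitted a Q.F.U. audit before the deadline.

a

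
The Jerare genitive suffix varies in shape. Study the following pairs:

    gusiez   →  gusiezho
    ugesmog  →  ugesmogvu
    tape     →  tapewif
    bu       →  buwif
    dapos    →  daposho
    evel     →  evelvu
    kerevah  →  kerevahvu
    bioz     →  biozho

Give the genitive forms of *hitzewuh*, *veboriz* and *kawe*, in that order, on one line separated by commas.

The pattern is sibilance of the final sound: -ho when the stem ends in a sibilant (*gusiez*, *dapos*, *bioz*); -vu when the stem ends in a non-sibilant consonant (*ugesmog*, *evel*, *kerevah*); -wif when the stem ends in a vowel (*tape*, *bu*).
Since the final sound of *hitzewuh* is /h/ (a non-sibilant consonant), it takes -vu, giving *hitzewuhvu*.
*veboriz*: final sound = /z/, a sibilant → -ho → *veborizho*.
Since the final sound of *kawe* is /e/ (a vowel), it takes -wif, giving *kawewif*.

hitzewuhvu, veborizho, kawewif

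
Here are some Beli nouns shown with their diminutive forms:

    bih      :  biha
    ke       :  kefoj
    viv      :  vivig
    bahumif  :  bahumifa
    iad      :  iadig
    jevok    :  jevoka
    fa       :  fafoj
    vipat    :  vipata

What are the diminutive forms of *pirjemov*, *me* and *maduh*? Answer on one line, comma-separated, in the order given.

Looking at the final sound of each stem: -a when the stem ends in a voiceless consonant (*bih*, *bahumif*, *jevok*, *vipat*); -ig when the stem ends in a voiced consonant (*viv*, *iad*); -foj when the stem ends in a vowel (*ke*, *fa*).
*pirjemov* — final sound /v/ (a voiced consonant) → -ig → *pirjemovig*.
*me* — final sound /e/ (a vowel) → -foj → *mefoj*.
*maduh*: final sound = /h/, a voiceless consonant → -a → *maduha*.

pirjemovig, mefoj, maduha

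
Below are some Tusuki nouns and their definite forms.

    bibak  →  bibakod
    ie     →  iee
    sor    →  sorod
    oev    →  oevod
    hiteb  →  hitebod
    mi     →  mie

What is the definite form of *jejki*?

jejkie

The alternation tracks the final sound of the stem — -od when the stem ends in a consonant (*bibak*, *sor*, *oev*, *hiteb*); -e when the stem ends in a vowel (*ie*, *mi*).
Since the final sound of *jejki* is /i/ (a vowel), it takes -e, giving *jejkie*.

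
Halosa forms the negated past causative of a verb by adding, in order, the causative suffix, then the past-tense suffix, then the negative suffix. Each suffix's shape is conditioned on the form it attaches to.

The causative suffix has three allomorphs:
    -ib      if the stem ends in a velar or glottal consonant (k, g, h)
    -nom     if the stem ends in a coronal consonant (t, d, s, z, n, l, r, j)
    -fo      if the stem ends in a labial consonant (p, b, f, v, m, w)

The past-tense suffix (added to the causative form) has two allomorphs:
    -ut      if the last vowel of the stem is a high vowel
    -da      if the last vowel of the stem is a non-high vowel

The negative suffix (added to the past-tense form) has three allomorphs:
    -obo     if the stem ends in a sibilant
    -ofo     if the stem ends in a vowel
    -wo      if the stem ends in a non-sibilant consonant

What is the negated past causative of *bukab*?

bukabfodaofo

The final consonant of *bukab* is /b/, which is labial, so the causative suffix is -fo, giving *bukabfo*.
The causative form *bukabfo*: last vowel = /o/, a non-high vowel → -da → *bukabfoda*.
Since the final sound of the past-tense form *bukabfoda* is /a/ (a vowel), it takes -ofo, giving *bukabfodaofo*.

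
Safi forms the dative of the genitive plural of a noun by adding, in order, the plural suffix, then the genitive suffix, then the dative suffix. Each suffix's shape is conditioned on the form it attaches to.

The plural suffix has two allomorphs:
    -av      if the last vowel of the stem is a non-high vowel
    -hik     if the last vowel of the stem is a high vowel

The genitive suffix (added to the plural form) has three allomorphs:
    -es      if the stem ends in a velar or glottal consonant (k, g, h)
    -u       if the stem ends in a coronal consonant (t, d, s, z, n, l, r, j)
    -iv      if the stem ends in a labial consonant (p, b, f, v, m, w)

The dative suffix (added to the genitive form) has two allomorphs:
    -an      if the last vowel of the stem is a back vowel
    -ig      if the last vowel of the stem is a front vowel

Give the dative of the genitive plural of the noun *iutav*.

iutavavivig

The last vowel of *iutav* is /a/, which is a non-high vowel, so the plural suffix is -av, giving *iutavav*.
Since the final consonant of the plural form *iutavav* is /v/ (labial), it takes -iv, giving *iutavaviv*.
The genitive form *iutavaviv*: last vowel = /i/, a front vowel → -ig → *iutavavivig*.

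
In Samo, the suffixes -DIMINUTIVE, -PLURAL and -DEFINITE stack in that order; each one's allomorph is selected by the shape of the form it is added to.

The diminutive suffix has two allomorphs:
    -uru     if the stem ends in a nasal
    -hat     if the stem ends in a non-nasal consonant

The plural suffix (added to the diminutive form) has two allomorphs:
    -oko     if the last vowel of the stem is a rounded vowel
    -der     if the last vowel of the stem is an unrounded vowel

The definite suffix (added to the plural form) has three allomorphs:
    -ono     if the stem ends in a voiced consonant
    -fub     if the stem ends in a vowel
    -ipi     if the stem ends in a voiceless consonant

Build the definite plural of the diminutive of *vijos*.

Since the final consonant of *vijos* is /s/ (non-nasal), it takes -hat, giving *vijoshat*.
The last vowel of the diminutive form *vijoshat* is /a/, which is an unrounded vowel, so the plural suffix is -der, giving *vijoshatder*.
The plural form *vijoshatder* — final sound /r/ (a voiced consonant) → -ono → *vijoshatderono*.

vijoshatderono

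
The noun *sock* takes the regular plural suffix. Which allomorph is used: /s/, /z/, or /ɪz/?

/s/

The stem *sock* ends in a voiceless non-sibilant consonant.
The plural suffix surfaces as /ɪz/ after sibilants, /s/ after other voiceless consonants, and /z/ after other voiced sounds.
So the plural -s on *sock* is pronounced /s/.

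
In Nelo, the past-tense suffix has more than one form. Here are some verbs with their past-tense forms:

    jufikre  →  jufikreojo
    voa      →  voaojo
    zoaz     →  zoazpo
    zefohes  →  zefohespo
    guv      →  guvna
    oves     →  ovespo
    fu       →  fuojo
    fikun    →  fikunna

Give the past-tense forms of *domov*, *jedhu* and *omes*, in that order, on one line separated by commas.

The pattern is sibilance of the final sound: -po when the stem ends in a sibilant (*zoaz*, *zefohes*, *oves*); -na when the stem ends in a non-sibilant consonant (*guv*, *fikun*); -ojo when the stem ends in a vowel (*jufikre*, *voa*, *fu*).
*domov*: final sound = /v/, a non-sibilant consonant → -na → *domovna*.
The final sound of *jedhu* is /u/, which is a vowel, so the suffix is -ojo, giving *jedhuojo*.
*omes* — final sound /s/ (a sibilant) → -po → *omespo*.

domovna, jedhuojo, omespo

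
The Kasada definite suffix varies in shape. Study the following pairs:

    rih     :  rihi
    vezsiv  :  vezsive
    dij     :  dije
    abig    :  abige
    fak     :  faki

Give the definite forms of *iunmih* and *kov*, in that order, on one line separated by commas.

Looking at the final consonant of each stem: -i when the stem ends in a voiceless consonant (*rih*, *fak*); -e when the stem ends in a voiced consonant (*vezsiv*, *dij*, *abig*).
*iunmih* — final consonant /h/ (voiceless) → -i → *iunmihi*.
*kov*: final consonant = /v/, voiced → -e → *kove*.

iunmihi, kove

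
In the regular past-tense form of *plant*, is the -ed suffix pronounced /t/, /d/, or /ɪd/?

The stem *plant* ends in /t/ or /d/.
The -ed suffix is realized as /ɪd/ after /t, d/; as /t/ after other voiceless consonants; and as /d/ after other voiced sounds.
So -ed on *plant* is pronounced /ɪd/.

/ɪd/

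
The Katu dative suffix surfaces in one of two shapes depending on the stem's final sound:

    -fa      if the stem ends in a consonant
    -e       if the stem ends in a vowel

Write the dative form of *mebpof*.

*mebpof* — final sound /f/ (a consonant) → -fa → *mebpoffa*.

mebpoffa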